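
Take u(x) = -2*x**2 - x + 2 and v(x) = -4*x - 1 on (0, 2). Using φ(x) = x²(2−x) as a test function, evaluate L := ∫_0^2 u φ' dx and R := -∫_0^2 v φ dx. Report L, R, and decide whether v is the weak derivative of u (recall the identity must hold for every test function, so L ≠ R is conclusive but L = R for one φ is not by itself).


LHS = 116/15, RHS = 116/15. Yes, v = u' weakly.

u(x) = -2*x**2 - x + 2, classical derivative u'(x) = -4*x - 1.
φ(x) = x²(2−x), so φ'(x) = x*(4 - 3*x).
Note φ(0) = φ(2) = 0, so the boundary term u·φ vanishes.
LHS = ∫_0^2 u(x) φ'(x) dx = ∫_0^2 (6*x^4 - 5*x^3 - 10*x^2 + 8*x) dx. Term by term:
  ∫_0^2 6*x^4 dx = 192/5;  ∫_0^2 -5*x^3 dx = -20;  ∫_0^2 -10*x^2 dx = -80/3;
  ∫_0^2 8*x dx = 16.
Sum: 192/5 − 20 − 80/3 + 16 = 116/15.
So LHS = 116/15.
∫_0^2 v(x) φ(x) dx = ∫_0^2 (4*x^4 - 7*x^3 - 2*x^2) dx. Term by term:
  ∫_0^2 4*x^4 dx = 128/5;  ∫_0^2 -7*x^3 dx = -28;  ∫_0^2 -2*x^2 dx = -16/3.
Sum: 128/5 − 28 − 16/3 = -116/15.
So RHS = -∫_0^2 v(x) φ(x) dx = 116/15.
LHS = RHS, so the identity holds for this test φ.
Moreover u is smooth here and v(x) = u'(x) = -4*x - 1 pointwise, so the identity holds for every test function. Hence v is the weak derivative of u.


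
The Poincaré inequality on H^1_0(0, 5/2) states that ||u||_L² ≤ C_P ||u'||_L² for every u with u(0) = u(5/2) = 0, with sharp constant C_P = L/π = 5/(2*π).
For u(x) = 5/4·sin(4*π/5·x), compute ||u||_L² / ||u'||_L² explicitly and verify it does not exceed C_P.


||u||_L² / ||u'||_L² = 5/(4*π) < C_P = 5/(2*π).

u(x) = 5/4·sin(4*π/5·x), so u'(x) = π*cos(4*π*x/5).
Writing u(x) = A·sin(kπx/L) with A = 5/4 and k = 2, use ∫_0^L sin²(kπx/L) dx = L/2 and ∫_0^L cos²(kπx/L) dx = L/2.
u² = 25/16·sin²(4*π/5·x) and (u')² = π^2·cos²(4*π/5·x), and each of sin², cos² integrates to L/2 = 5/4 over (0, 5/2).
∫_0^5/2 u² dx = 125/64, so ||u||_L² = 5*sqrt(5)/8.
∫_0^5/2 (u')² dx = 5*π^2/4, so ||u'||_L² = sqrt(5)*π/2.
Ratio ||u||_L² / ||u'||_L² = 5/(4*π).
Sharp Poincaré constant on H^1_0(0, 5/2) is C_P = L/π = 5/(2*π), achieved by sin(2*π/5·x).
This is the k = 2 harmonic; the ratio L/(kπ) is strictly less than C_P = L/π, consistent with the sharp inequality ||u||_L² ≤ C_P ||u'||_L².


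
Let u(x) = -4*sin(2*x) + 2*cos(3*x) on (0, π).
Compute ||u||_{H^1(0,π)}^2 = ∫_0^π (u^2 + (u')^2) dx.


||u||_{H^1(0,π)}^2 = 128 + 60*π

u'(x) = -6*sin(3*x) - 8*cos(2*x).
Expand u² and (u')² and integrate term by term on (0, π), using: for integers n ≥ 1, ∫_0^π sin²(nx) dx = ∫_0^π cos²(nx) dx = π/2; for n ≠ n', ∫_0^π sin(nx)sin(n'x) dx = ∫_0^π cos(nx)cos(n'x) dx = 0; and by product-to-sum, ∫_0^π sin(nx)cos(n'x) dx = ½∫_0^π [sin((n+n')x) + sin((n−n')x)] dx, which is 0 when n+n' is even and 2n/(n²−n'²) when n+n' is odd (it need not vanish on (0, π)).
  u² squared terms: (-4)²·∫sin(2x)² dx = 16·π/2 = 8*π;  (2)²·∫cos(3x)² dx = 4·π/2 = 2*π.
  u² cross terms: 2·(-4)·(2)·∫sin(2x)·cos(3x) dx = -16·(-4/5) = 64/5.
  So ∫_0^π u² dx = 8*π + 2*π + 64/5 = 64/5 + 10*π.
  (u')² squared terms: (-8)²·∫cos(2x)² dx = 64·π/2 = 32*π;  (-6)²·∫sin(3x)² dx = 36·π/2 = 18*π.
  (u')² cross terms: 2·(-8)·(-6)·∫cos(2x)·sin(3x) dx = 96·(6/5) = 576/5.
  So ∫_0^π (u')² dx = 32*π + 18*π + 576/5 = 576/5 + 50*π.
||u||_{H^1}^2 = (64/5 + 10*π) + (576/5 + 50*π) = 128 + 60*π.


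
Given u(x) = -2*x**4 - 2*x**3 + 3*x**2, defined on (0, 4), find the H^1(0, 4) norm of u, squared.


||u||_{H^1}^2 = 16027904/45

The H^1 norm (squared) on an interval (0, L) is
  ||u||_{H^1}^2 = ∫_0^L u(x)^2 dx + ∫_0^L u'(x)^2 dx.
Compute u'(x) = -8*x**3 - 6*x**2 + 6*x.
Then u(x)^2 = 4*x**8 + 8*x**7 - 8*x**6 - 12*x**5 + 9*x**4 and u'(x)^2 = 64*x**6 + 96*x**5 - 60*x**4 - 72*x**3 + 36*x**2.
Integrate each monomial from 0 to 4 using ∫_0^4 c·x^n dx = c·4^(n+1)/(n+1):
  ∫_0^4 u(x)^2 dx = ∫_0^4 (4*x^8 + 8*x^7 - 8*x^6 - 12*x^5 + 9*x^4) dx. Term by term:
    ∫_0^4 4*x^8 dx = 1048576/9;  ∫_0^4 8*x^7 dx = 65536;  ∫_0^4 -8*x^6 dx = -131072/7;
    ∫_0^4 -12*x^5 dx = -8192;  ∫_0^4 9*x^4 dx = 9216/5.
  Sum: 1048576/9 + 65536 − 131072/7 − 8192 + 9216/5 = 49445888/315.
  ∫_0^4 u'(x)^2 dx = ∫_0^4 (64*x^6 + 96*x^5 - 60*x^4 - 72*x^3 + 36*x^2) dx. Term by term:
    ∫_0^4 64*x^6 dx = 1048576/7;  ∫_0^4 96*x^5 dx = 65536;  ∫_0^4 -60*x^4 dx = -12288;
    ∫_0^4 -72*x^3 dx = -4608;  ∫_0^4 36*x^2 dx = 768.
  Sum: 1048576/7 + 65536 − 12288 − 4608 + 768 = 1394432/7.
Adding: ||u||_{H^1}^2 = 49445888/315 + 1394432/7 = 16027904/45.


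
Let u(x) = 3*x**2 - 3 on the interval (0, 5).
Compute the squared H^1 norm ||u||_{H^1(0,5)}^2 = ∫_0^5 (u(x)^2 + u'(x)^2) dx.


||u||_{H^1}^2 = 6420

The H^1 norm (squared) on an interval (0, L) is
  ||u||_{H^1}^2 = ∫_0^L u(x)^2 dx + ∫_0^L u'(x)^2 dx.
Compute u'(x) = 6*x.
Then u(x)^2 = 9*x**4 - 18*x**2 + 9 and u'(x)^2 = 36*x**2.
Integrate each monomial from 0 to 5 using ∫_0^5 c·x^n dx = c·5^(n+1)/(n+1):
  ∫_0^5 u(x)^2 dx = ∫_0^5 (9*x^4 - 18*x^2 + 9) dx. Term by term:
    ∫_0^5 9*x^4 dx = 5625;  ∫_0^5 -18*x^2 dx = -750;  ∫_0^5 9 dx = 45.
  Sum: 5625 − 750 + 45 = 4920.
  ∫_0^5 u'(x)^2 dx = ∫_0^5 (36*x^2) dx. Term by term:
    ∫_0^5 36*x^2 dx = 1500.
Adding: ||u||_{H^1}^2 = 4920 + 1500 = 6420.


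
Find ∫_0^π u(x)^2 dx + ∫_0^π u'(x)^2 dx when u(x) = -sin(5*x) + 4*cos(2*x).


||u||_{H^1(0,π)}^2 = -400/21 + 53*π

u'(x) = -8*sin(2*x) - 5*cos(5*x).
Expand u² and (u')² and integrate term by term on (0, π), using: for integers n ≥ 1, ∫_0^π sin²(nx) dx = ∫_0^π cos²(nx) dx = π/2; for n ≠ n', ∫_0^π sin(nx)sin(n'x) dx = ∫_0^π cos(nx)cos(n'x) dx = 0; and by product-to-sum, ∫_0^π sin(nx)cos(n'x) dx = ½∫_0^π [sin((n+n')x) + sin((n−n')x)] dx, which is 0 when n+n' is even and 2n/(n²−n'²) when n+n' is odd (it need not vanish on (0, π)).
  u² squared terms: (-1)²·∫sin(5x)² dx = 1·π/2 = π/2;  (4)²·∫cos(2x)² dx = 16·π/2 = 8*π.
  u² cross terms: 2·(-1)·(4)·∫sin(5x)·cos(2x) dx = -8·(10/21) = -80/21.
  So ∫_0^π u² dx = π/2 + 8*π − 80/21 = -80/21 + 17*π/2.
  (u')² squared terms: (-8)²·∫sin(2x)² dx = 64·π/2 = 32*π;  (-5)²·∫cos(5x)² dx = 25·π/2 = 25*π/2.
  (u')² cross terms: 2·(-8)·(-5)·∫sin(2x)·cos(5x) dx = 80·(-4/21) = -320/21.
  So ∫_0^π (u')² dx = 32*π + 25*π/2 − 320/21 = -320/21 + 89*π/2.
||u||_{H^1}^2 = (-80/21 + 17*π/2) + (-320/21 + 89*π/2) = -400/21 + 53*π.


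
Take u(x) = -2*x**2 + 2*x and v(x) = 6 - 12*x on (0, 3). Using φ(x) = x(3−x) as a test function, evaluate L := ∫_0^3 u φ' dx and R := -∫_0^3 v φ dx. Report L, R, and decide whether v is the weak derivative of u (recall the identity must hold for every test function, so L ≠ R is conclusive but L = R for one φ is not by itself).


LHS = 18, RHS = 54. No, v is not the weak derivative of u.

u(x) = -2*x**2 + 2*x, classical derivative u'(x) = 2 - 4*x.
φ(x) = x(3−x), so φ'(x) = 3 - 2*x.
Note φ(0) = φ(3) = 0, so the boundary term u·φ vanishes.
LHS = ∫_0^3 u(x) φ'(x) dx = ∫_0^3 (4*x^3 - 10*x^2 + 6*x) dx. Term by term:
  ∫_0^3 4*x^3 dx = 81;  ∫_0^3 -10*x^2 dx = -90;  ∫_0^3 6*x dx = 27.
Sum: 81 − 90 + 27 = 18.
So LHS = 18.
∫_0^3 v(x) φ(x) dx = ∫_0^3 (12*x^3 - 42*x^2 + 18*x) dx. Term by term:
  ∫_0^3 12*x^3 dx = 243;  ∫_0^3 -42*x^2 dx = -378;  ∫_0^3 18*x dx = 81.
Sum: 243 − 378 + 81 = -54.
So RHS = -∫_0^3 v(x) φ(x) dx = 54.
LHS − RHS = -36 ≠ 0, so the identity fails.
(For a valid weak derivative the identity must hold for EVERY test function, in particular this one. The failure shows v is NOT the weak derivative of u.)
Correct weak derivative would be u'(x) = 2 - 4*x.


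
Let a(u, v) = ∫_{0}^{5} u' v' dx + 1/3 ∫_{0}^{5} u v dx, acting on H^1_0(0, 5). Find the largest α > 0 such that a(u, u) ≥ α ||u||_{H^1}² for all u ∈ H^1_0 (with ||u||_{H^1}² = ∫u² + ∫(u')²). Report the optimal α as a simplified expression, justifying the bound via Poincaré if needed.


α = (25/3 + π^2)/(π^2 + 25)

Coercivity of a(·,·) on H^1_0(0, 5) means a(u, u) ≥ α ||u||_{H^1}² for every u ∈ H^1_0.
The interval has length L = 5, and Poincaré/coercivity depend only on L. Here a(u, u) = ∫(u')² + (1/3)·∫u².
Here 0 < c = 1/3 < 1. The condition a(u,u) ≥ α||u||_{H^1}² reads (1−α)∫(u')² ≥ (α−c)∫u². Any admissible α is ≤ 1 (rapidly oscillating u have ∫u²/∫(u')² → 0), and α = 1 would force 0 ≥ (1−c)∫u², impossible since c < 1; so 1−α > 0. By the sharp Poincaré inequality on H^1_0 of an interval of length L, ∫(u')² ≥ (π/L)²∫u² with equality for the first sine mode sin(π(x−x₀)/L) (x₀ the left endpoint), so the inequality holds for all u iff (1−α)(π/L)² ≥ α − c, i.e. α ≤ ((π/L)² + c)/((π/L)² + 1) = (1 + c(L/π)²)/(1 + (L/π)²). With (π/L)² = π^2/25 and c = 1/3, the largest admissible constant is α = ((π/L)² + c)/((π/L)² + 1).
Simplifying, α = (25/3 + π^2)/(π^2 + 25).


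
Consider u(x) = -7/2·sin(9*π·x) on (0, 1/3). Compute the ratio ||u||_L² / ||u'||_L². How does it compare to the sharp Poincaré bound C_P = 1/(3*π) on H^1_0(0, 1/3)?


||u||_L² / ||u'||_L² = 1/(9*π) < C_P = 1/(3*π).

u(x) = -7/2·sin(9*π·x), so u'(x) = -63*π*cos(9*π*x)/2.
Writing u(x) = A·sin(kπx/L) with A = -7/2 and k = 3, use ∫_0^L sin²(kπx/L) dx = L/2 and ∫_0^L cos²(kπx/L) dx = L/2.
u² = 49/4·sin²(9*π·x) and (u')² = 3969*π^2/4·cos²(9*π·x), and each of sin², cos² integrates to L/2 = 1/6 over (0, 1/3).
∫_0^1/3 u² dx = 49/24, so ||u||_L² = 7*sqrt(6)/12.
∫_0^1/3 (u')² dx = 1323*π^2/8, so ||u'||_L² = 21*sqrt(6)*π/4.
Ratio ||u||_L² / ||u'||_L² = 1/(9*π).
Sharp Poincaré constant on H^1_0(0, 1/3) is C_P = L/π = 1/(3*π), achieved by sin(3*π·x).
This is the k = 3 harmonic; the ratio L/(kπ) is strictly less than C_P = L/π, consistent with the sharp inequality ||u||_L² ≤ C_P ||u'||_L².


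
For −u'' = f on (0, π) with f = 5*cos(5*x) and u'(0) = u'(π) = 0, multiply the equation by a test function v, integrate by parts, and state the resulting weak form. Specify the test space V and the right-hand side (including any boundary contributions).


V = H^1(0, π) (no boundary constraint on v; u is determined up to an additive constant); weak form: ∫_0^π u'v' dx = ∫_0^π (5*cos(5*x)) v dx for all v ∈ V.

Multiply both sides by a test function v and integrate from 0 to π:
  ∫_0^π −u''(x) v(x) dx = ∫_0^π f(x) v(x) dx.
Integrate the LHS by parts once:
  ∫_0^π −u'' v dx = −[u'(x) v(x)]_0^π + ∫_0^π u'(x) v'(x) dx.
Thus ∫_0^π u'(x) v'(x) dx = ∫_0^π f(x) v(x) dx + [u'(x) v(x)]_0^π.
Choose V so that boundary terms are either known or forced to vanish.
u has homogeneous Neumann: u'(0) = u'(π) = 0. So [u' v]_0^π = 0·v(π) − 0·v(0) = 0 for any v; take V = H^1(0, π).
Weak formulation: find u (satisfying any essential BC) such that ∫_0^π u'(x) v'(x) dx = ∫_0^π f v dx for all v ∈ V (homogeneous Neumann, so boundary terms vanish).
Substituting f(x) = 5*cos(5*x), the right-hand side is ∫_0^π (5*cos(5*x)) v dx.
Compatibility check (pure Neumann): taking v ≡ 1 ∈ V gives 0 = ∫_0^π f dx + (0) − (0), i.e. ∫_0^π f dx must equal u'(0) − u'(π) = 0. Indeed ∫_0^π (5*cos(5*x)) dx = 0, so the data are compatible. The solution is then unique only up to an additive constant (fix it e.g. by requiring ∫_0^π u dx = 0).


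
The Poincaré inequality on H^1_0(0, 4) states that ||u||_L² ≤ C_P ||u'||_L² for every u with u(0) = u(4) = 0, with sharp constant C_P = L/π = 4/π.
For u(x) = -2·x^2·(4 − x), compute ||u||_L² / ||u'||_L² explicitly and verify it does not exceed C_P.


||u||_L² / ||u'||_L² = 2*sqrt(14)/7 < C_P = 4/π.

u(x) = -2·x^2·(4 − x), so u'(x) = 2*x*(3*x - 8).
u(x) = -2·x^2·(4 − x) vanishes at x = 0 and x = 4, so u ∈ H^1_0(0, 4). Differentiate via the product rule and integrate the resulting polynomials term by term.
  ∫_0^4 u² dx = ∫_0^4 (4*x^6 - 32*x^5 + 64*x^4) dx. Term by term:
    ∫_0^4 4*x^6 dx = 65536/7;  ∫_0^4 -32*x^5 dx = -65536/3;  ∫_0^4 64*x^4 dx = 65536/5.
  Sum: 65536/7 − 65536/3 + 65536/5 = 65536/105.
  ∫_0^4 (u')² dx = ∫_0^4 (36*x^4 - 192*x^3 + 256*x^2) dx. Term by term:
    ∫_0^4 36*x^4 dx = 36864/5;  ∫_0^4 -192*x^3 dx = -12288;  ∫_0^4 256*x^2 dx = 16384/3.
  Sum: 36864/5 − 12288 + 16384/3 = 8192/15.
∫_0^4 u² dx = 65536/105, so ||u||_L² = 256*sqrt(105)/105.
∫_0^4 (u')² dx = 8192/15, so ||u'||_L² = 64*sqrt(30)/15.
Ratio ||u||_L² / ||u'||_L² = 2*sqrt(14)/7.
Sharp Poincaré constant on H^1_0(0, 4) is C_P = L/π = 4/π, achieved by sin(π/4·x).
A polynomial bump cannot attain the sharp Poincaré constant (only the first sine eigenfunction does), so the ratio is strictly less than C_P, consistent with ||u||_L² ≤ C_P ||u'||_L².


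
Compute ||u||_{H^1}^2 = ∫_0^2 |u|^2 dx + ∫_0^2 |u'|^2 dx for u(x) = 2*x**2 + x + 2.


||u||_{H^1}^2 = 2134/15

The H^1 norm (squared) on an interval (0, L) is
  ||u||_{H^1}^2 = ∫_0^L u(x)^2 dx + ∫_0^L u'(x)^2 dx.
Compute u'(x) = 4*x + 1.
Then u(x)^2 = 4*x**4 + 4*x**3 + 9*x**2 + 4*x + 4 and u'(x)^2 = 16*x**2 + 8*x + 1.
Integrate each monomial from 0 to 2 using ∫_0^2 c·x^n dx = c·2^(n+1)/(n+1):
  ∫_0^2 u(x)^2 dx = ∫_0^2 (4*x^4 + 4*x^3 + 9*x^2 + 4*x + 4) dx. Term by term:
    ∫_0^2 4*x^4 dx = 128/5;  ∫_0^2 4*x^3 dx = 16;  ∫_0^2 9*x^2 dx = 24;
    ∫_0^2 4*x dx = 8;  ∫_0^2 4 dx = 8.
  Sum: 128/5 + 16 + 24 + 8 + 8 = 408/5.
  ∫_0^2 u'(x)^2 dx = ∫_0^2 (16*x^2 + 8*x + 1) dx. Term by term:
    ∫_0^2 16*x^2 dx = 128/3;  ∫_0^2 8*x dx = 16;  ∫_0^2 1 dx = 2.
  Sum: 128/3 + 16 + 2 = 182/3.
Adding: ||u||_{H^1}^2 = 408/5 + 182/3 = 2134/15.


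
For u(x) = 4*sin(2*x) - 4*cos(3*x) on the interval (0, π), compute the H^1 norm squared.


||u||_{H^1(0,π)}^2 = 256 + 120*π

u'(x) = 12*sin(3*x) + 8*cos(2*x).
Expand u² and (u')² and integrate term by term on (0, π), using: for integers n ≥ 1, ∫_0^π sin²(nx) dx = ∫_0^π cos²(nx) dx = π/2; for n ≠ n', ∫_0^π sin(nx)sin(n'x) dx = ∫_0^π cos(nx)cos(n'x) dx = 0; and by product-to-sum, ∫_0^π sin(nx)cos(n'x) dx = ½∫_0^π [sin((n+n')x) + sin((n−n')x)] dx, which is 0 when n+n' is even and 2n/(n²−n'²) when n+n' is odd (it need not vanish on (0, π)).
  u² squared terms: (-4)²·∫cos(3x)² dx = 16·π/2 = 8*π;  (4)²·∫sin(2x)² dx = 16·π/2 = 8*π.
  u² cross terms: 2·(-4)·(4)·∫cos(3x)·sin(2x) dx = -32·(-4/5) = 128/5.
  So ∫_0^π u² dx = 8*π + 8*π + 128/5 = 128/5 + 16*π.
  (u')² squared terms: (8)²·∫cos(2x)² dx = 64·π/2 = 32*π;  (12)²·∫sin(3x)² dx = 144·π/2 = 72*π.
  (u')² cross terms: 2·(8)·(12)·∫cos(2x)·sin(3x) dx = 192·(6/5) = 1152/5.
  So ∫_0^π (u')² dx = 32*π + 72*π + 1152/5 = 1152/5 + 104*π.
||u||_{H^1}^2 = (128/5 + 16*π) + (1152/5 + 104*π) = 256 + 120*π.


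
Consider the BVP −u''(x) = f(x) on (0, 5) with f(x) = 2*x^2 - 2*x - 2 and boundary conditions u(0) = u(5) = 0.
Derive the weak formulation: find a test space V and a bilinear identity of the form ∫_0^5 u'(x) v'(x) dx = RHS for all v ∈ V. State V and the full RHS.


V = H^1_0(0, 5) (so v(0) = v(5) = 0); weak form: ∫_0^5 u'v' dx = ∫_0^5 (2*x^2 - 2*x - 2) v dx for all v ∈ V.

Multiply both sides by a test function v and integrate from 0 to 5:
  ∫_0^5 −u''(x) v(x) dx = ∫_0^5 f(x) v(x) dx.
Integrate the LHS by parts once:
  ∫_0^5 −u'' v dx = −[u'(x) v(x)]_0^5 + ∫_0^5 u'(x) v'(x) dx.
Thus ∫_0^5 u'(x) v'(x) dx = ∫_0^5 f(x) v(x) dx + [u'(x) v(x)]_0^5.
Choose V so that boundary terms are either known or forced to vanish.
u is Dirichlet: u(0) = u(5) = 0. Let V = H^1_0(0, 5); then v(0) = v(5) = 0, and [u' v]_0^5 = 0.
Weak formulation: find u (satisfying any essential BC) such that ∫_0^5 u'(x) v'(x) dx = ∫_0^5 f v dx for all v ∈ V.
Substituting f(x) = 2*x^2 - 2*x - 2, the right-hand side is ∫_0^5 (2*x^2 - 2*x - 2) v dx.


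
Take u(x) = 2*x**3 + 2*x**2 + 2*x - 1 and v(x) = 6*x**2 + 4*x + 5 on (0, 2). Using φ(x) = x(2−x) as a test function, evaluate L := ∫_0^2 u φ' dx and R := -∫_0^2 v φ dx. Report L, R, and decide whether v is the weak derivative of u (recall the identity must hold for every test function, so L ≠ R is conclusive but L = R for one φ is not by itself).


LHS = -88/5, RHS = -108/5. No, v is not the weak derivative of u.

u(x) = 2*x**3 + 2*x**2 + 2*x - 1, classical derivative u'(x) = 6*x**2 + 4*x + 2.
φ(x) = x(2−x), so φ'(x) = 2 - 2*x.
Note φ(0) = φ(2) = 0, so the boundary term u·φ vanishes.
LHS = ∫_0^2 u(x) φ'(x) dx = ∫_0^2 (-4*x^4 + 6*x - 2) dx. Term by term:
  ∫_0^2 -4*x^4 dx = -128/5;  ∫_0^2 6*x dx = 12;  ∫_0^2 -2 dx = -4.
Sum: -128/5 + 12 − 4 = -88/5.
So LHS = -88/5.
∫_0^2 v(x) φ(x) dx = ∫_0^2 (-6*x^4 + 8*x^3 + 3*x^2 + 10*x) dx. Term by term:
  ∫_0^2 -6*x^4 dx = -192/5;  ∫_0^2 8*x^3 dx = 32;  ∫_0^2 3*x^2 dx = 8;
  ∫_0^2 10*x dx = 20.
Sum: -192/5 + 32 + 8 + 20 = 108/5.
So RHS = -∫_0^2 v(x) φ(x) dx = -108/5.
LHS − RHS = 4 ≠ 0, so the identity fails.
(For a valid weak derivative the identity must hold for EVERY test function, in particular this one. The failure shows v is NOT the weak derivative of u.)
Correct weak derivative would be u'(x) = 6*x**2 + 4*x + 2.


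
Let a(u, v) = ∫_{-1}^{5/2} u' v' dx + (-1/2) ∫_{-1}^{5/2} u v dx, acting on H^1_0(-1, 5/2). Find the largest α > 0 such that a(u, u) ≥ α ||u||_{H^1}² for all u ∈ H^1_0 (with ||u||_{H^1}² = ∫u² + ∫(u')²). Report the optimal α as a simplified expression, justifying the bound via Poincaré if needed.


α = (-49 + 8*π^2)/(2*(4*π^2 + 49))

Coercivity of a(·,·) on H^1_0(-1, 5/2) means a(u, u) ≥ α ||u||_{H^1}² for every u ∈ H^1_0.
The interval has length L = 7/2, and Poincaré/coercivity depend only on L. Here a(u, u) = ∫(u')² + (-1/2)·∫u².
Here c = -1/2 < 0 with |c| < (π/L)² = 4*π^2/49, so coercivity still holds. The condition a(u,u) ≥ α||u||_{H^1}² reads (1−α)∫(u')² ≥ (α−c)∫u². Any admissible α is ≤ 1 (rapidly oscillating u have ∫u²/∫(u')² → 0), and α = 1 would force 0 ≥ (1−c)∫u², impossible since c < 1; so 1−α > 0. By the sharp Poincaré inequality on H^1_0 of an interval of length L, ∫(u')² ≥ (π/L)²∫u² with equality for the first sine mode sin(π(x−x₀)/L) (x₀ the left endpoint), so the inequality holds for all u iff (1−α)(π/L)² ≥ α − c, i.e. α ≤ ((π/L)² + c)/((π/L)² + 1) = (1 + c(L/π)²)/(1 + (L/π)²). (Direct route, valid since c ≤ 0: Poincaré gives c∫u² ≥ c(L/π)²∫(u')², so a(u,u) ≥ (1 + c(L/π)²)∫(u')², while ||u||_{H^1}² ≤ (1 + (L/π)²)∫(u')²; dividing yields the same α.) With (π/L)² = 4*π^2/49 and c = -1/2, the largest admissible constant is α = ((π/L)² + c)/((π/L)² + 1).
Simplifying, α = (-49 + 8*π^2)/(2*(4*π^2 + 49)).


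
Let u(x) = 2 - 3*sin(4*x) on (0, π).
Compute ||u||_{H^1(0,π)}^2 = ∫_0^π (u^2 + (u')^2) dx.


||u||_{H^1(0,π)}^2 = 161*π/2

u'(x) = -12*cos(4*x).
Expand u² and (u')² and integrate term by term on (0, π), using: for integers n ≥ 1, ∫_0^π sin²(nx) dx = ∫_0^π cos²(nx) dx = π/2; for n ≠ n', ∫_0^π sin(nx)sin(n'x) dx = ∫_0^π cos(nx)cos(n'x) dx = 0; and by product-to-sum, ∫_0^π sin(nx)cos(n'x) dx = ½∫_0^π [sin((n+n')x) + sin((n−n')x)] dx, which is 0 when n+n' is even and 2n/(n²−n'²) when n+n' is odd (it need not vanish on (0, π)). For the constant mode: ∫_0^π 1 dx = π, ∫_0^π cos(nx) dx = 0, ∫_0^π sin(nx) dx = (1−(−1)^n)/n.
  u² squared terms: (2)²·∫1 dx = 4·π = 4*π;  (-3)²·∫sin(4x)² dx = 9·π/2 = 9*π/2.
  u² cross terms: 2·(2)·(-3)·∫1·sin(4x) dx = -12·(0) = 0.
  So ∫_0^π u² dx = 4*π + 9*π/2 + 0 = 17*π/2.
  (u')² squared terms: (-12)²·∫cos(4x)² dx = 144·π/2 = 72*π.
  So ∫_0^π (u')² dx = 72*π.
||u||_{H^1}^2 = (17*π/2) + (72*π) = 161*π/2.


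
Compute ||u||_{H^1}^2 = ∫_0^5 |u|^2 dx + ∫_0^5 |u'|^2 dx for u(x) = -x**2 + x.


||u||_{H^1}^2 = 2855/6

The H^1 norm (squared) on an interval (0, L) is
  ||u||_{H^1}^2 = ∫_0^L u(x)^2 dx + ∫_0^L u'(x)^2 dx.
Compute u'(x) = 1 - 2*x.
Then u(x)^2 = x**4 - 2*x**3 + x**2 and u'(x)^2 = 4*x**2 - 4*x + 1.
Integrate each monomial from 0 to 5 using ∫_0^5 c·x^n dx = c·5^(n+1)/(n+1):
  ∫_0^5 u(x)^2 dx = ∫_0^5 (x^4 - 2*x^3 + x^2) dx. Term by term:
    ∫_0^5 x^4 dx = 625;  ∫_0^5 -2*x^3 dx = -625/2;  ∫_0^5 x^2 dx = 125/3.
  Sum: 625 − 625/2 + 125/3 = 2125/6.
  ∫_0^5 u'(x)^2 dx = ∫_0^5 (4*x^2 - 4*x + 1) dx. Term by term:
    ∫_0^5 4*x^2 dx = 500/3;  ∫_0^5 -4*x dx = -50;  ∫_0^5 1 dx = 5.
  Sum: 500/3 − 50 + 5 = 365/3.
Adding: ||u||_{H^1}^2 = 2125/6 + 365/3 = 2855/6.


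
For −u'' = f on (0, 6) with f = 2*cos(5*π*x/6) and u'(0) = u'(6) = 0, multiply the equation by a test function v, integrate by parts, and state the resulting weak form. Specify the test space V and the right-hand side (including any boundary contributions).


V = H^1(0, 6) (no boundary constraint on v; u is determined up to an additive constant); weak form: ∫_0^6 u'v' dx = ∫_0^6 (2*cos(5*π*x/6)) v dx for all v ∈ V.

Multiply both sides by a test function v and integrate from 0 to 6:
  ∫_0^6 −u''(x) v(x) dx = ∫_0^6 f(x) v(x) dx.
Integrate the LHS by parts once:
  ∫_0^6 −u'' v dx = −[u'(x) v(x)]_0^6 + ∫_0^6 u'(x) v'(x) dx.
Thus ∫_0^6 u'(x) v'(x) dx = ∫_0^6 f(x) v(x) dx + [u'(x) v(x)]_0^6.
Choose V so that boundary terms are either known or forced to vanish.
u has homogeneous Neumann: u'(0) = u'(6) = 0. So [u' v]_0^6 = 0·v(6) − 0·v(0) = 0 for any v; take V = H^1(0, 6).
Weak formulation: find u (satisfying any essential BC) such that ∫_0^6 u'(x) v'(x) dx = ∫_0^6 f v dx for all v ∈ V (homogeneous Neumann, so boundary terms vanish).
Substituting f(x) = 2*cos(5*π*x/6), the right-hand side is ∫_0^6 (2*cos(5*π*x/6)) v dx.
Compatibility check (pure Neumann): taking v ≡ 1 ∈ V gives 0 = ∫_0^6 f dx + (0) − (0), i.e. ∫_0^6 f dx must equal u'(0) − u'(6) = 0. Indeed ∫_0^6 (2*cos(5*π*x/6)) dx = 0, so the data are compatible. The solution is then unique only up to an additive constant (fix it e.g. by requiring ∫_0^6 u dx = 0).


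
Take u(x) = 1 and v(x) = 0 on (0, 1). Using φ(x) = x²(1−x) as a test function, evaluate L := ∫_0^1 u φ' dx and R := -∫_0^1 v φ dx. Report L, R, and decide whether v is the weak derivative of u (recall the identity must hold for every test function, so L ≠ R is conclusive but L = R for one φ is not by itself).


LHS = 0, RHS = 0. Yes, v = u' weakly.

u(x) = 1, classical derivative u'(x) = 0.
φ(x) = x²(1−x), so φ'(x) = x*(2 - 3*x).
Note φ(0) = φ(1) = 0, so the boundary term u·φ vanishes.
LHS = ∫_0^1 u(x) φ'(x) dx = ∫_0^1 (-3*x^2 + 2*x) dx. Term by term:
  ∫_0^1 -3*x^2 dx = -1;  ∫_0^1 2*x dx = 1.
Sum: -1 + 1 = 0.
So LHS = 0.
∫_0^1 v(x) φ(x) dx = ∫_0^1 (0) dx. Term by term:
  ∫_0^1 0 dx = 0.
So RHS = -∫_0^1 v(x) φ(x) dx = 0.
LHS = RHS, so the identity holds for this test φ.
Moreover u is smooth here and v(x) = u'(x) = 0 pointwise, so the identity holds for every test function. Hence v is the weak derivative of u.


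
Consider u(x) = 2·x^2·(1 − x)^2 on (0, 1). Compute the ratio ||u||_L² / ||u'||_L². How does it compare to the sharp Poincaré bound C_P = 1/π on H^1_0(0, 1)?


||u||_L² / ||u'||_L² = sqrt(3)/6 < C_P = 1/π.

u(x) = 2·x^2·(1 − x)^2, so u'(x) = 4*x*(x - 1)*(2*x - 1).
u(x) = 2·x^2·(1 − x)^2 vanishes at x = 0 and x = 1, so u ∈ H^1_0(0, 1). Differentiate via the product rule and integrate the resulting polynomials term by term.
  ∫_0^1 u² dx = ∫_0^1 (4*x^8 - 16*x^7 + 24*x^6 - 16*x^5 + 4*x^4) dx. Term by term:
    ∫_0^1 4*x^8 dx = 4/9;  ∫_0^1 -16*x^7 dx = -2;  ∫_0^1 24*x^6 dx = 24/7;
    ∫_0^1 -16*x^5 dx = -8/3;  ∫_0^1 4*x^4 dx = 4/5.
  Sum: 4/9 − 2 + 24/7 − 8/3 + 4/5 = 2/315.
  ∫_0^1 (u')² dx = ∫_0^1 (64*x^6 - 192*x^5 + 208*x^4 - 96*x^3 + 16*x^2) dx. Term by term:
    ∫_0^1 64*x^6 dx = 64/7;  ∫_0^1 -192*x^5 dx = -32;  ∫_0^1 208*x^4 dx = 208/5;
    ∫_0^1 -96*x^3 dx = -24;  ∫_0^1 16*x^2 dx = 16/3.
  Sum: 64/7 − 32 + 208/5 − 24 + 16/3 = 8/105.
∫_0^1 u² dx = 2/315, so ||u||_L² = sqrt(70)/105.
∫_0^1 (u')² dx = 8/105, so ||u'||_L² = 2*sqrt(210)/105.
Ratio ||u||_L² / ||u'||_L² = sqrt(3)/6.
Sharp Poincaré constant on H^1_0(0, 1) is C_P = L/π = 1/π, achieved by sin(π·x).
A polynomial bump cannot attain the sharp Poincaré constant (only the first sine eigenfunction does), so the ratio is strictly less than C_P, consistent with ||u||_L² ≤ C_P ||u'||_L².


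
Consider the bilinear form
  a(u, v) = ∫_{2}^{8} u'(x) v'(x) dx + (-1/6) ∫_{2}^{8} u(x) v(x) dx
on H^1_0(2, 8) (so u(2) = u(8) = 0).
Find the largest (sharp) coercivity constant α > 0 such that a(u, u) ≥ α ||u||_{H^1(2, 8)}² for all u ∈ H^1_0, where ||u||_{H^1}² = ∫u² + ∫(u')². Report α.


α = (-6 + π^2)/(π^2 + 36)

Coercivity of a(·,·) on H^1_0(2, 8) means a(u, u) ≥ α ||u||_{H^1}² for every u ∈ H^1_0.
The interval has length L = 6, and Poincaré/coercivity depend only on L. Here a(u, u) = ∫(u')² + (-1/6)·∫u².
Here c = -1/6 < 0 with |c| < (π/L)² = π^2/36, so coercivity still holds. The condition a(u,u) ≥ α||u||_{H^1}² reads (1−α)∫(u')² ≥ (α−c)∫u². Any admissible α is ≤ 1 (rapidly oscillating u have ∫u²/∫(u')² → 0), and α = 1 would force 0 ≥ (1−c)∫u², impossible since c < 1; so 1−α > 0. By the sharp Poincaré inequality on H^1_0 of an interval of length L, ∫(u')² ≥ (π/L)²∫u² with equality for the first sine mode sin(π(x−x₀)/L) (x₀ the left endpoint), so the inequality holds for all u iff (1−α)(π/L)² ≥ α − c, i.e. α ≤ ((π/L)² + c)/((π/L)² + 1) = (1 + c(L/π)²)/(1 + (L/π)²). (Direct route, valid since c ≤ 0: Poincaré gives c∫u² ≥ c(L/π)²∫(u')², so a(u,u) ≥ (1 + c(L/π)²)∫(u')², while ||u||_{H^1}² ≤ (1 + (L/π)²)∫(u')²; dividing yields the same α.) With (π/L)² = π^2/36 and c = -1/6, the largest admissible constant is α = ((π/L)² + c)/((π/L)² + 1).
Simplifying, α = (-6 + π^2)/(π^2 + 36).


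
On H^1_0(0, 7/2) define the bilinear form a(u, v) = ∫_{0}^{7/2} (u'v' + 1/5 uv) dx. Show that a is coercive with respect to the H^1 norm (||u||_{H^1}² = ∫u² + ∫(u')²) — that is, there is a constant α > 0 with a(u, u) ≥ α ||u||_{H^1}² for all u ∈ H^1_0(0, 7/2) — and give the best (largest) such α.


α = (49 + 20*π^2)/(5*(4*π^2 + 49))

Coercivity of a(·,·) on H^1_0(0, 7/2) means a(u, u) ≥ α ||u||_{H^1}² for every u ∈ H^1_0.
The interval has length L = 7/2, and Poincaré/coercivity depend only on L. Here a(u, u) = ∫(u')² + (1/5)·∫u².
Here 0 < c = 1/5 < 1. The condition a(u,u) ≥ α||u||_{H^1}² reads (1−α)∫(u')² ≥ (α−c)∫u². Any admissible α is ≤ 1 (rapidly oscillating u have ∫u²/∫(u')² → 0), and α = 1 would force 0 ≥ (1−c)∫u², impossible since c < 1; so 1−α > 0. By the sharp Poincaré inequality on H^1_0 of an interval of length L, ∫(u')² ≥ (π/L)²∫u² with equality for the first sine mode sin(π(x−x₀)/L) (x₀ the left endpoint), so the inequality holds for all u iff (1−α)(π/L)² ≥ α − c, i.e. α ≤ ((π/L)² + c)/((π/L)² + 1) = (1 + c(L/π)²)/(1 + (L/π)²). With (π/L)² = 4*π^2/49 and c = 1/5, the largest admissible constant is α = ((π/L)² + c)/((π/L)² + 1).
Simplifying, α = (49 + 20*π^2)/(5*(4*π^2 + 49)).


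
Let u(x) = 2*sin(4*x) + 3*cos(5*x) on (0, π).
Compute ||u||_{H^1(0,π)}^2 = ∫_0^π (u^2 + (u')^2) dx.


||u||_{H^1(0,π)}^2 = -832/3 + 151*π

u'(x) = -15*sin(5*x) + 8*cos(4*x).
Expand u² and (u')² and integrate term by term on (0, π), using: for integers n ≥ 1, ∫_0^π sin²(nx) dx = ∫_0^π cos²(nx) dx = π/2; for n ≠ n', ∫_0^π sin(nx)sin(n'x) dx = ∫_0^π cos(nx)cos(n'x) dx = 0; and by product-to-sum, ∫_0^π sin(nx)cos(n'x) dx = ½∫_0^π [sin((n+n')x) + sin((n−n')x)] dx, which is 0 when n+n' is even and 2n/(n²−n'²) when n+n' is odd (it need not vanish on (0, π)).
  u² squared terms: (2)²·∫sin(4x)² dx = 4·π/2 = 2*π;  (3)²·∫cos(5x)² dx = 9·π/2 = 9*π/2.
  u² cross terms: 2·(2)·(3)·∫sin(4x)·cos(5x) dx = 12·(-8/9) = -32/3.
  So ∫_0^π u² dx = 2*π + 9*π/2 − 32/3 = -32/3 + 13*π/2.
  (u')² squared terms: (-15)²·∫sin(5x)² dx = 225·π/2 = 225*π/2;  (8)²·∫cos(4x)² dx = 64·π/2 = 32*π.
  (u')² cross terms: 2·(-15)·(8)·∫sin(5x)·cos(4x) dx = -240·(10/9) = -800/3.
  So ∫_0^π (u')² dx = 225*π/2 + 32*π − 800/3 = -800/3 + 289*π/2.
||u||_{H^1}^2 = (-32/3 + 13*π/2) + (-800/3 + 289*π/2) = -832/3 + 151*π.


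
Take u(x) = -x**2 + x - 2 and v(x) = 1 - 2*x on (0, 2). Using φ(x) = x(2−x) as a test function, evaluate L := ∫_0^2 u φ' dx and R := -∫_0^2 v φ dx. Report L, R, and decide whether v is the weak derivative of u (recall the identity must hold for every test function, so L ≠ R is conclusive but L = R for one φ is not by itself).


LHS = 4/3, RHS = 4/3. Yes, v = u' weakly.

u(x) = -x**2 + x - 2, classical derivative u'(x) = 1 - 2*x.
φ(x) = x(2−x), so φ'(x) = 2 - 2*x.
Note φ(0) = φ(2) = 0, so the boundary term u·φ vanishes.
LHS = ∫_0^2 u(x) φ'(x) dx = ∫_0^2 (2*x^3 - 4*x^2 + 6*x - 4) dx. Term by term:
  ∫_0^2 2*x^3 dx = 8;  ∫_0^2 -4*x^2 dx = -32/3;  ∫_0^2 6*x dx = 12;
  ∫_0^2 -4 dx = -8.
Sum: 8 − 32/3 + 12 − 8 = 4/3.
So LHS = 4/3.
∫_0^2 v(x) φ(x) dx = ∫_0^2 (2*x^3 - 5*x^2 + 2*x) dx. Term by term:
  ∫_0^2 2*x^3 dx = 8;  ∫_0^2 -5*x^2 dx = -40/3;  ∫_0^2 2*x dx = 4.
Sum: 8 − 40/3 + 4 = -4/3.
So RHS = -∫_0^2 v(x) φ(x) dx = 4/3.
LHS = RHS, so the identity holds for this test φ.
Moreover u is smooth here and v(x) = u'(x) = 1 - 2*x pointwise, so the identity holds for every test function. Hence v is the weak derivative of u.


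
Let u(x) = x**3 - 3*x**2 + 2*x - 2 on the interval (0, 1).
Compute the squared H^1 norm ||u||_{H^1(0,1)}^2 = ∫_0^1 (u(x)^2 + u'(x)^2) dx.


||u||_{H^1}^2 = 407/105

The H^1 norm (squared) on an interval (0, L) is
  ||u||_{H^1}^2 = ∫_0^L u(x)^2 dx + ∫_0^L u'(x)^2 dx.
Compute u'(x) = 3*x**2 - 6*x + 2.
Then u(x)^2 = x**6 - 6*x**5 + 13*x**4 - 16*x**3 + 16*x**2 - 8*x + 4 and u'(x)^2 = 9*x**4 - 36*x**3 + 48*x**2 - 24*x + 4.
Integrate each monomial from 0 to 1 using ∫_0^1 c·x^n dx = c·1^(n+1)/(n+1):
  ∫_0^1 u(x)^2 dx = ∫_0^1 (x^6 - 6*x^5 + 13*x^4 - 16*x^3 + 16*x^2 - 8*x + 4) dx. Term by term:
    ∫_0^1 x^6 dx = 1/7;  ∫_0^1 -6*x^5 dx = -1;  ∫_0^1 13*x^4 dx = 13/5;
    ∫_0^1 -16*x^3 dx = -4;  ∫_0^1 16*x^2 dx = 16/3;  ∫_0^1 -8*x dx = -4;
    ∫_0^1 4 dx = 4.
  Sum: 1/7 − 1 + 13/5 − 4 + 16/3 − 4 + 4 = 323/105.
  ∫_0^1 u'(x)^2 dx = ∫_0^1 (9*x^4 - 36*x^3 + 48*x^2 - 24*x + 4) dx. Term by term:
    ∫_0^1 9*x^4 dx = 9/5;  ∫_0^1 -36*x^3 dx = -9;  ∫_0^1 48*x^2 dx = 16;
    ∫_0^1 -24*x dx = -12;  ∫_0^1 4 dx = 4.
  Sum: 9/5 − 9 + 16 − 12 + 4 = 4/5.
Adding: ||u||_{H^1}^2 = 323/105 + 4/5 = 407/105.


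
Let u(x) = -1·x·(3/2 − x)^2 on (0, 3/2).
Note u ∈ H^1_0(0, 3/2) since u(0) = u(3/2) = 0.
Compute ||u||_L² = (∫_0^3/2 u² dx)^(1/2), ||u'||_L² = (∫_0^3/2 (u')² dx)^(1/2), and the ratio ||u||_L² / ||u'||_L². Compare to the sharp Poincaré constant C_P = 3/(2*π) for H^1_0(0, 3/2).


||u||_L² / ||u'||_L² = 3*sqrt(14)/28 < C_P = 3/(2*π).

u(x) = -1·x·(3/2 − x)^2, so u'(x) = -3*x^2 + 6*x - 9/4.
u(x) = -1·x·(3/2 − x)^2 vanishes at x = 0 and x = 3/2, so u ∈ H^1_0(0, 3/2). Differentiate via the product rule and integrate the resulting polynomials term by term.
  ∫_0^3/2 u² dx = ∫_0^3/2 (x^6 - 6*x^5 + 27*x^4/2 - 27*x^3/2 + 81*x^2/16) dx. Term by term:
    ∫_0^3/2 x^6 dx = 2187/896;  ∫_0^3/2 -6*x^5 dx = -729/64;  ∫_0^3/2 27*x^4/2 dx = 6561/320;
    ∫_0^3/2 -27*x^3/2 dx = -2187/128;  ∫_0^3/2 81*x^2/16 dx = 729/128.
  Sum: 2187/896 − 729/64 + 6561/320 − 2187/128 + 729/128 = 729/4480.
  ∫_0^3/2 (u')² dx = ∫_0^3/2 (9*x^4 - 36*x^3 + 99*x^2/2 - 27*x + 81/16) dx. Term by term:
    ∫_0^3/2 9*x^4 dx = 2187/160;  ∫_0^3/2 -36*x^3 dx = -729/16;  ∫_0^3/2 99*x^2/2 dx = 891/16;
    ∫_0^3/2 -27*x dx = -243/8;  ∫_0^3/2 81/16 dx = 243/32.
  Sum: 2187/160 − 729/16 + 891/16 − 243/8 + 243/32 = 81/80.
∫_0^3/2 u² dx = 729/4480, so ||u||_L² = 27*sqrt(70)/560.
∫_0^3/2 (u')² dx = 81/80, so ||u'||_L² = 9*sqrt(5)/20.
Ratio ||u||_L² / ||u'||_L² = 3*sqrt(14)/28.
Sharp Poincaré constant on H^1_0(0, 3/2) is C_P = L/π = 3/(2*π), achieved by sin(2*π/3·x).
A polynomial bump cannot attain the sharp Poincaré constant (only the first sine eigenfunction does), so the ratio is strictly less than C_P, consistent with ||u||_L² ≤ C_P ||u'||_L².


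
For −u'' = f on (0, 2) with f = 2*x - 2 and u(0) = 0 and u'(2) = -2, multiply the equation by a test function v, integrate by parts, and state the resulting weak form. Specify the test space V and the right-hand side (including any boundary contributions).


V = {v ∈ H^1(0, 2) : v(0) = 0} (test functions vanish at x = 0 where u is specified); weak form: ∫_0^2 u'v' dx = ∫_0^2 (2*x - 2) v dx − 2·v(2) for all v ∈ V.

Multiply both sides by a test function v and integrate from 0 to 2:
  ∫_0^2 −u''(x) v(x) dx = ∫_0^2 f(x) v(x) dx.
Integrate the LHS by parts once:
  ∫_0^2 −u'' v dx = −[u'(x) v(x)]_0^2 + ∫_0^2 u'(x) v'(x) dx.
Thus ∫_0^2 u'(x) v'(x) dx = ∫_0^2 f(x) v(x) dx + [u'(x) v(x)]_0^2.
Choose V so that boundary terms are either known or forced to vanish.
Mixed BC: u(0) = 0 (Dirichlet) and u'(2) = -2 (Neumann). Define V = {v ∈ H^1(0, 2) : v(0) = 0}. Then [u' v]_0^2 = u'(2)·v(2) − u'(0)·0 = − 2·v(2).
Weak formulation: find u (satisfying any essential BC) such that ∫_0^2 u'(x) v'(x) dx = ∫_0^2 f v dx − 2·v(2) for all v ∈ V (Dirichlet at 0 absorbed into V; Neumann datum at x = 2 contributes the boundary term).
Substituting f(x) = 2*x - 2, the right-hand side is ∫_0^2 (2*x - 2) v dx − 2·v(2).


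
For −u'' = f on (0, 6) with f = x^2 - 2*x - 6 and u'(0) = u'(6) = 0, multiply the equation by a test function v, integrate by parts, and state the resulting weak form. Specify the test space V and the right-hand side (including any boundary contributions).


V = H^1(0, 6) (no boundary constraint on v; u is determined up to an additive constant); weak form: ∫_0^6 u'v' dx = ∫_0^6 (x^2 - 2*x - 6) v dx for all v ∈ V.

Multiply both sides by a test function v and integrate from 0 to 6:
  ∫_0^6 −u''(x) v(x) dx = ∫_0^6 f(x) v(x) dx.
Integrate the LHS by parts once:
  ∫_0^6 −u'' v dx = −[u'(x) v(x)]_0^6 + ∫_0^6 u'(x) v'(x) dx.
Thus ∫_0^6 u'(x) v'(x) dx = ∫_0^6 f(x) v(x) dx + [u'(x) v(x)]_0^6.
Choose V so that boundary terms are either known or forced to vanish.
u has homogeneous Neumann: u'(0) = u'(6) = 0. So [u' v]_0^6 = 0·v(6) − 0·v(0) = 0 for any v; take V = H^1(0, 6).
Weak formulation: find u (satisfying any essential BC) such that ∫_0^6 u'(x) v'(x) dx = ∫_0^6 f v dx for all v ∈ V (homogeneous Neumann, so boundary terms vanish).
Substituting f(x) = x^2 - 2*x - 6, the right-hand side is ∫_0^6 (x^2 - 2*x - 6) v dx.
Compatibility check (pure Neumann): taking v ≡ 1 ∈ V gives 0 = ∫_0^6 f dx + (0) − (0), i.e. ∫_0^6 f dx must equal u'(0) − u'(6) = 0. Indeed ∫_0^6 (x^2 - 2*x - 6) dx = 0, so the data are compatible. The solution is then unique only up to an additive constant (fix it e.g. by requiring ∫_0^6 u dx = 0).


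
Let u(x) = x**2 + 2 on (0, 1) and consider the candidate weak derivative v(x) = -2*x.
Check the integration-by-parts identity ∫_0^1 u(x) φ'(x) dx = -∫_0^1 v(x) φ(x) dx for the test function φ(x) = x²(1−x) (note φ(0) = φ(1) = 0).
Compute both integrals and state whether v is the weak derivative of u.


LHS = -1/10, RHS = 1/10. No, v is not the weak derivative of u.

u(x) = x**2 + 2, classical derivative u'(x) = 2*x.
φ(x) = x²(1−x), so φ'(x) = x*(2 - 3*x).
Note φ(0) = φ(1) = 0, so the boundary term u·φ vanishes.
LHS = ∫_0^1 u(x) φ'(x) dx = ∫_0^1 (-3*x^4 + 2*x^3 - 6*x^2 + 4*x) dx. Term by term:
  ∫_0^1 -3*x^4 dx = -3/5;  ∫_0^1 2*x^3 dx = 1/2;  ∫_0^1 -6*x^2 dx = -2;
  ∫_0^1 4*x dx = 2.
Sum: -3/5 + 1/2 − 2 + 2 = -1/10.
So LHS = -1/10.
∫_0^1 v(x) φ(x) dx = ∫_0^1 (2*x^4 - 2*x^3) dx. Term by term:
  ∫_0^1 2*x^4 dx = 2/5;  ∫_0^1 -2*x^3 dx = -1/2.
Sum: 2/5 − 1/2 = -1/10.
So RHS = -∫_0^1 v(x) φ(x) dx = 1/10.
LHS − RHS = -1/5 ≠ 0, so the identity fails.
(For a valid weak derivative the identity must hold for EVERY test function, in particular this one. The failure shows v is NOT the weak derivative of u.)
Correct weak derivative would be u'(x) = 2*x.


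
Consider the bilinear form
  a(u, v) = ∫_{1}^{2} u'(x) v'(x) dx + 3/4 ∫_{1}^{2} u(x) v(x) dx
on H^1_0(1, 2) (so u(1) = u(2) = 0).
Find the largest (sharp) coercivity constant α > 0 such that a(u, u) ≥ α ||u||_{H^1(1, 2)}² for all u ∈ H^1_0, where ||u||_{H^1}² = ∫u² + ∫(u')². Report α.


α = (3/4 + π^2)/(1 + π^2)

Coercivity of a(·,·) on H^1_0(1, 2) means a(u, u) ≥ α ||u||_{H^1}² for every u ∈ H^1_0.
The interval has length L = 1, and Poincaré/coercivity depend only on L. Here a(u, u) = ∫(u')² + (3/4)·∫u².
Here 0 < c = 3/4 < 1. The condition a(u,u) ≥ α||u||_{H^1}² reads (1−α)∫(u')² ≥ (α−c)∫u². Any admissible α is ≤ 1 (rapidly oscillating u have ∫u²/∫(u')² → 0), and α = 1 would force 0 ≥ (1−c)∫u², impossible since c < 1; so 1−α > 0. By the sharp Poincaré inequality on H^1_0 of an interval of length L, ∫(u')² ≥ (π/L)²∫u² with equality for the first sine mode sin(π(x−x₀)/L) (x₀ the left endpoint), so the inequality holds for all u iff (1−α)(π/L)² ≥ α − c, i.e. α ≤ ((π/L)² + c)/((π/L)² + 1) = (1 + c(L/π)²)/(1 + (L/π)²). With (π/L)² = π^2 and c = 3/4, the largest admissible constant is α = ((π/L)² + c)/((π/L)² + 1).
Simplifying, α = (3/4 + π^2)/(1 + π^2).


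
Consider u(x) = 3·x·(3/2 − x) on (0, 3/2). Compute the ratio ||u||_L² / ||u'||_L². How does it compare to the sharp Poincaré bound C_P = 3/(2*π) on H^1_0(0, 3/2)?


||u||_L² / ||u'||_L² = 3*sqrt(10)/20 < C_P = 3/(2*π).

u(x) = 3·x·(3/2 − x), so u'(x) = 9/2 - 6*x.
u(x) = 3·x·(3/2 − x) vanishes at x = 0 and x = 3/2, so u ∈ H^1_0(0, 3/2). Differentiate via the product rule and integrate the resulting polynomials term by term.
  ∫_0^3/2 u² dx = ∫_0^3/2 (9*x^4 - 27*x^3 + 81*x^2/4) dx. Term by term:
    ∫_0^3/2 9*x^4 dx = 2187/160;  ∫_0^3/2 -27*x^3 dx = -2187/64;  ∫_0^3/2 81*x^2/4 dx = 729/32.
  Sum: 2187/160 − 2187/64 + 729/32 = 729/320.
  ∫_0^3/2 (u')² dx = ∫_0^3/2 (36*x^2 - 54*x + 81/4) dx. Term by term:
    ∫_0^3/2 36*x^2 dx = 81/2;  ∫_0^3/2 -54*x dx = -243/4;  ∫_0^3/2 81/4 dx = 243/8.
  Sum: 81/2 − 243/4 + 243/8 = 81/8.
∫_0^3/2 u² dx = 729/320, so ||u||_L² = 27*sqrt(5)/40.
∫_0^3/2 (u')² dx = 81/8, so ||u'||_L² = 9*sqrt(2)/4.
Ratio ||u||_L² / ||u'||_L² = 3*sqrt(10)/20.
Sharp Poincaré constant on H^1_0(0, 3/2) is C_P = L/π = 3/(2*π), achieved by sin(2*π/3·x).
A polynomial bump cannot attain the sharp Poincaré constant (only the first sine eigenfunction does), so the ratio is strictly less than C_P, consistent with ||u||_L² ≤ C_P ||u'||_L².


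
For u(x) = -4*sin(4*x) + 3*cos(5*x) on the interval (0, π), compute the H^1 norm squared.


||u||_{H^1(0,π)}^2 = 1664/3 + 253*π

u'(x) = -15*sin(5*x) - 16*cos(4*x).
Expand u² and (u')² and integrate term by term on (0, π), using: for integers n ≥ 1, ∫_0^π sin²(nx) dx = ∫_0^π cos²(nx) dx = π/2; for n ≠ n', ∫_0^π sin(nx)sin(n'x) dx = ∫_0^π cos(nx)cos(n'x) dx = 0; and by product-to-sum, ∫_0^π sin(nx)cos(n'x) dx = ½∫_0^π [sin((n+n')x) + sin((n−n')x)] dx, which is 0 when n+n' is even and 2n/(n²−n'²) when n+n' is odd (it need not vanish on (0, π)).
  u² squared terms: (-4)²·∫sin(4x)² dx = 16·π/2 = 8*π;  (3)²·∫cos(5x)² dx = 9·π/2 = 9*π/2.
  u² cross terms: 2·(-4)·(3)·∫sin(4x)·cos(5x) dx = -24·(-8/9) = 64/3.
  So ∫_0^π u² dx = 8*π + 9*π/2 + 64/3 = 64/3 + 25*π/2.
  (u')² squared terms: (-16)²·∫cos(4x)² dx = 256·π/2 = 128*π;  (-15)²·∫sin(5x)² dx = 225·π/2 = 225*π/2.
  (u')² cross terms: 2·(-16)·(-15)·∫cos(4x)·sin(5x) dx = 480·(10/9) = 1600/3.
  So ∫_0^π (u')² dx = 128*π + 225*π/2 + 1600/3 = 1600/3 + 481*π/2.
||u||_{H^1}^2 = (64/3 + 25*π/2) + (1600/3 + 481*π/2) = 1664/3 + 253*π.
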